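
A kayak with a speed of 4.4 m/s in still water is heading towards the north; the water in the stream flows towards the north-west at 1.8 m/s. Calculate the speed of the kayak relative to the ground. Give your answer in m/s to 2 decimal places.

Taking east as x and north as y: velocity relative to the water = (0.000, 4.400) m/s; the water relative to ground = (-1.273, 1.273) m/s.
Velocity relative to ground = (0.000, 4.400) + (-1.273, 1.273) = (-1.273, 5.673) m/s.
Speed = |(-1.273, 5.673)| = 5.814 m/s.

5.81 m/s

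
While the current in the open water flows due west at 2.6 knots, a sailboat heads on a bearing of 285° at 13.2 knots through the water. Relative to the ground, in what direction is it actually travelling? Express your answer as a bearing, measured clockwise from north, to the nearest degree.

283°

Taking east as x and north as y: velocity relative to the water = (-12.750, 3.416) knots; the water relative to ground = (-2.600, 0.000) knots.
Velocity relative to ground = (-12.750, 3.416) + (-2.600, 0.000) = (-15.350, 3.416) knots.
Bearing = atan2(-15.35, 3.42) = 282.55° clockwise from north.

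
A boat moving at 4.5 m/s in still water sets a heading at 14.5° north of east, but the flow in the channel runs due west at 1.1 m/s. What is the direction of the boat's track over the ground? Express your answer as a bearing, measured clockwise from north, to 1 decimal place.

070.9°

Taking east as x and north as y: velocity relative to the water = (4.357, 1.127) m/s; the water relative to ground = (-1.100, 0.000) m/s.
Velocity relative to ground = (4.357, 1.127) + (-1.100, 0.000) = (3.257, 1.127) m/s.
Bearing = atan2(3.26, 1.13) = 70.92° clockwise from north.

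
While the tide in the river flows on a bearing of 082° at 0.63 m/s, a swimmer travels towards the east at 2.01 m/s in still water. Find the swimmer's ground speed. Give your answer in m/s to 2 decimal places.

2.64 m/s

Taking east as x and north as y: velocity relative to the water = (2.010, 0.000) m/s; the water relative to ground = (0.624, 0.088) m/s.
Velocity relative to ground = (2.010, 0.000) + (0.624, 0.088) = (2.634, 0.088) m/s.
Speed = |(2.634, 0.088)| = 2.635 m/s.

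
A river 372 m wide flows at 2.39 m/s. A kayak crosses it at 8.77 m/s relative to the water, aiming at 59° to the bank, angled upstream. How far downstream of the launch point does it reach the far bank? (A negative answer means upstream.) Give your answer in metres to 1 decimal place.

Perpendicular speed = 7.517 m/s; crossing time = 372 / 7.517 = 49.485 s.
Net downstream speed = -2.127 m/s.
Drift = -2.127 × 49.485 = -105.250 m (upstream).

-105.2 m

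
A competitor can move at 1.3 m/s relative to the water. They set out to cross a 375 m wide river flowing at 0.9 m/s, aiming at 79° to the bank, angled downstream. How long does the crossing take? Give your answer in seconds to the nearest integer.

The component of the competitor's velocity perpendicular to the bank is 1.3 × sin 79° = 1.276 m/s.
Only the cross-stream component determines the crossing time; the current contributes nothing perpendicular to the bank.
Time = 375 / 1.276 = 293.861 s.

294 s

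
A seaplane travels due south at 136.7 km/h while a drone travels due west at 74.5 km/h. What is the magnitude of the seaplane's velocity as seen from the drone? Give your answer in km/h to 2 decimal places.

Taking east as x and north as y: seaplane velocity = (0.000, -136.700) km/h; drone velocity = (-74.500, 0.000) km/h.
Velocity of seaplane relative to drone = (0.000, -136.700) − (-74.500, 0.000) = (74.500, -136.700) km/h.
Magnitude = |(74.500, -136.700)| = 155.683 km/h.

155.68 km/h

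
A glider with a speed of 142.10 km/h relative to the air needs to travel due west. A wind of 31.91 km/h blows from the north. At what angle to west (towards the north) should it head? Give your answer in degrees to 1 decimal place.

The wind pushes perpendicular to the desired track; the heading must have a component into the wind equal to 31.91 km/h: 142.10 sin θ = 31.91.
sin θ = 0.2246, so θ = 12.977°.

13.0°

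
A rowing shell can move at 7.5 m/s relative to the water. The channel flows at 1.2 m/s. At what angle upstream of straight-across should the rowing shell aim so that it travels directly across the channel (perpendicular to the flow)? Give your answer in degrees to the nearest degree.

9°

To cancel the current, the upstream component of the rowing shell's velocity must equal the flow: 7.5 sin θ = 1.2.
sin θ = 1.2 / 7.5 = 0.1600.
θ = arcsin(0.1600) = 9.207°.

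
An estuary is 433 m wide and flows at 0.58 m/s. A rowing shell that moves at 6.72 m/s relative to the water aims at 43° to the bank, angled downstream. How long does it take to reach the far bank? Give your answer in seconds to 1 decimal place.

94.5 s

The component of the rowing shell's velocity perpendicular to the bank is 6.72 × sin 43° = 4.583 m/s.
The current is parallel to the bank, so it does not affect the crossing time.
Time = 433 / 4.583 = 94.479 s.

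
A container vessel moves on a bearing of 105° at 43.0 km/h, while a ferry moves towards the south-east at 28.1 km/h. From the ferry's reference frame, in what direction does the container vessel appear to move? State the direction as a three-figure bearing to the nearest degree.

Taking east as x and north as y: container vessel velocity = (41.535, -11.129) km/h; ferry velocity = (19.870, -19.870) km/h.
Velocity of container vessel relative to ferry = (41.535, -11.129) − (19.870, -19.870) = (21.665, 8.740) km/h.
Bearing = atan2(21.67, 8.74) = 68.03° clockwise from north.

068°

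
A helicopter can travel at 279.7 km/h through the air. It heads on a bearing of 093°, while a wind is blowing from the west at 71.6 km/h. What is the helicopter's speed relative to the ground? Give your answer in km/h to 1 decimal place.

Taking east as x and north as y: velocity relative to the air = (279.317, -14.638) km/h; the air relative to ground = (71.600, 0.000) km/h.
Velocity relative to ground = (279.317, -14.638) + (71.600, 0.000) = (350.917, -14.638) km/h.
Speed = |(350.917, -14.638)| = 351.222 km/h.

351.2 km/h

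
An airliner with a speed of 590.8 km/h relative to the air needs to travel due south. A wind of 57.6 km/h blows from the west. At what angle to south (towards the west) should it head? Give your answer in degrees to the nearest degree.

The wind pushes perpendicular to the desired track; the heading must have a component into the wind equal to 57.6 km/h: 590.8 sin θ = 57.6.
sin θ = 0.0975, so θ = 5.595°.

6°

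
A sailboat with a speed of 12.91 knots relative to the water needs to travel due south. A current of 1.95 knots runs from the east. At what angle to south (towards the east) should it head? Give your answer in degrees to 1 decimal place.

8.7°

The current pushes perpendicular to the desired track; the heading must have a component into the current equal to 1.95 knots: 12.91 sin θ = 1.95.
sin θ = 0.1510, so θ = 8.688°.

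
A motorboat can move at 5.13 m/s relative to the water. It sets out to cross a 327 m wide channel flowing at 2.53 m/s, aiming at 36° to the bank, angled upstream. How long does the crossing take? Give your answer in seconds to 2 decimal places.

108.45 s

The component of the motorboat's velocity perpendicular to the bank is 5.13 × sin 36° = 3.015 m/s.
The current is parallel to the bank, so it does not affect the crossing time.
Time = 327 / 3.015 = 108.446 s.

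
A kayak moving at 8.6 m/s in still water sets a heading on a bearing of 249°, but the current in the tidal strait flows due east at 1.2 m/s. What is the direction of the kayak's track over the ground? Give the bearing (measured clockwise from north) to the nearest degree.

246°

Taking east as x and north as y: velocity relative to the water = (-8.029, -3.082) m/s; the water relative to ground = (1.200, 0.000) m/s.
Velocity relative to ground = (-8.029, -3.082) + (1.200, 0.000) = (-6.829, -3.082) m/s.
Bearing = atan2(-6.83, -3.08) = 245.71° clockwise from north.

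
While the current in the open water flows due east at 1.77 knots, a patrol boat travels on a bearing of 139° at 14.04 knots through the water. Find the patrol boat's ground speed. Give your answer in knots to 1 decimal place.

15.3 knots

Taking east as x and north as y: velocity relative to the water = (9.211, -10.596) knots; the water relative to ground = (1.770, 0.000) knots.
Velocity relative to ground = (9.211, -10.596) + (1.770, 0.000) = (10.981, -10.596) knots.
Speed = |(10.981, -10.596)| = 15.260 knots.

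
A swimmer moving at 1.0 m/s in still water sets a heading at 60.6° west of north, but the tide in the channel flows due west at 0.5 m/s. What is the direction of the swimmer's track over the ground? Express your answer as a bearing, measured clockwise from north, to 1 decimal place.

289.7°

Taking east as x and north as y: velocity relative to the water = (-0.871, 0.491) m/s; the water relative to ground = (-0.500, 0.000) m/s.
Velocity relative to ground = (-0.871, 0.491) + (-0.500, 0.000) = (-1.371, 0.491) m/s.
Bearing = atan2(-1.37, 0.49) = 289.70° clockwise from north.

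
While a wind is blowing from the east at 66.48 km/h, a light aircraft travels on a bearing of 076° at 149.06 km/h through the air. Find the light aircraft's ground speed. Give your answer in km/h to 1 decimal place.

Taking east as x and north as y: velocity relative to the air = (144.632, 36.061) km/h; the air relative to ground = (-66.480, 0.000) km/h.
Velocity relative to ground = (144.632, 36.061) + (-66.480, 0.000) = (78.152, 36.061) km/h.
Speed = |(78.152, 36.061)| = 86.071 km/h.

86.1 km/h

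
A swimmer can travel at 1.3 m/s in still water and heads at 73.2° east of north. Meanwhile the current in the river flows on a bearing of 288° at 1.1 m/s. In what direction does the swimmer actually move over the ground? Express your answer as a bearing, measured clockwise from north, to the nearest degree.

015°

Taking east as x and north as y: velocity relative to the water = (1.245, 0.376) m/s; the water relative to ground = (-1.046, 0.340) m/s.
Velocity relative to ground = (1.245, 0.376) + (-1.046, 0.340) = (0.198, 0.716) m/s.
Bearing = atan2(0.20, 0.72) = 15.49° clockwise from north.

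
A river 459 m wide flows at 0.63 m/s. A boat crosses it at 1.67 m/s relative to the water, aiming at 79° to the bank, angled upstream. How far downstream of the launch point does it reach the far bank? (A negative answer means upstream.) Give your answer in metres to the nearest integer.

Perpendicular speed = 1.639 m/s; crossing time = 459 / 1.639 = 279.995 s.
Net downstream speed = 0.311 m/s.
Drift = 0.311 × 279.995 = 87.176 m (downstream).

87 m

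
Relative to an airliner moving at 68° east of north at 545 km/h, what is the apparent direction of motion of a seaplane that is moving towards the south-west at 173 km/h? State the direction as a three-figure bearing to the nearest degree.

243°

Taking east as x and north as y: seaplane velocity = (-122.329, -122.329) km/h; airliner velocity = (505.315, 204.161) km/h.
Velocity of seaplane relative to airliner = (-122.329, -122.329) − (505.315, 204.161) = (-627.645, -326.490) km/h.
Bearing = atan2(-627.64, -326.49) = 242.52° clockwise from north.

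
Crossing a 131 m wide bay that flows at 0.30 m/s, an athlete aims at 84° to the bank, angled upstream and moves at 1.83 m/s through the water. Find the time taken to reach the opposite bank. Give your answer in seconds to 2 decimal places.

71.98 s

The component of the athlete's velocity perpendicular to the bank is 1.83 × sin 84° = 1.820 m/s.
Only the cross-stream component determines the crossing time; the current contributes nothing perpendicular to the bank.
Time = 131 / 1.820 = 71.979 s.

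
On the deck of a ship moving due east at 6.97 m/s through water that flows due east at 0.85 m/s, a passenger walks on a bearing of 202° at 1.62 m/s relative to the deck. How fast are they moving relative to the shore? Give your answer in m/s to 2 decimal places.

7.37 m/s

In east/north components (m/s): passenger relative to ship = (-0.607, -1.502); ship relative to water = (6.970, 0.000); water relative to ground = (0.850, 0.000).
Sum = (7.213, -1.502) m/s.
Speed = |(7.213, -1.502)| = 7.368 m/s.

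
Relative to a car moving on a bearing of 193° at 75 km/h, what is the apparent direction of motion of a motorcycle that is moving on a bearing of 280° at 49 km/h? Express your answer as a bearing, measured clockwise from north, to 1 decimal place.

Taking east as x and north as y: motorcycle velocity = (-48.256, 8.509) km/h; car velocity = (-16.871, -73.078) km/h.
Velocity of motorcycle relative to car = (-48.256, 8.509) − (-16.871, -73.078) = (-31.384, 81.587) km/h.
Bearing = atan2(-31.38, 81.59) = 338.96° clockwise from north.

339.0°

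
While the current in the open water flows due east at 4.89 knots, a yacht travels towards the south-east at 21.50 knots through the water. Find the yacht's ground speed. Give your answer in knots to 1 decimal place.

Taking east as x and north as y: velocity relative to the water = (15.203, -15.203) knots; the water relative to ground = (4.890, 0.000) knots.
Velocity relative to ground = (15.203, -15.203) + (4.890, 0.000) = (20.093, -15.203) knots.
Speed = |(20.093, -15.203)| = 25.196 knots.

25.2 knots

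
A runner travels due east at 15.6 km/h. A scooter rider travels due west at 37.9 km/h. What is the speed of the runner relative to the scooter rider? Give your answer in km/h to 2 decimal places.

53.50 km/h

Taking east as x and north as y: runner velocity = (15.600, 0.000) km/h; scooter rider velocity = (-37.900, 0.000) km/h.
Velocity of runner relative to scooter rider = (15.600, 0.000) − (-37.900, 0.000) = (53.500, 0.000) km/h.
Magnitude = |(53.500, 0.000)| = 53.500 km/h.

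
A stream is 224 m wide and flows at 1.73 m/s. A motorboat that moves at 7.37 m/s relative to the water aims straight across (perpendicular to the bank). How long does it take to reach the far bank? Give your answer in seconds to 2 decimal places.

30.39 s

The component of the motorboat's velocity perpendicular to the bank is 7.37 m/s.
The flow acts along the bank and has no component across it.
Time = 224 / 7.370 = 30.393 s.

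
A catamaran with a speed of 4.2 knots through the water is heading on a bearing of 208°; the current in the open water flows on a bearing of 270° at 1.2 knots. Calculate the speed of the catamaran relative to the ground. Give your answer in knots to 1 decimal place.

4.9 knots

Taking east as x and north as y: velocity relative to the water = (-1.972, -3.708) knots; the water relative to ground = (-1.200, 0.000) knots.
Velocity relative to ground = (-1.972, -3.708) + (-1.200, 0.000) = (-3.172, -3.708) knots.
Speed = |(-3.172, -3.708)| = 4.880 knots.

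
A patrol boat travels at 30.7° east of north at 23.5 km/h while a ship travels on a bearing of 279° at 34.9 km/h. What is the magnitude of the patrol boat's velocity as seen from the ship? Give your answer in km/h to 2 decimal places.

48.75 km/h

Taking east as x and north as y: patrol boat velocity = (11.998, 20.207) km/h; ship velocity = (-34.470, 5.460) km/h.
Velocity of patrol boat relative to ship = (11.998, 20.207) − (-34.470, 5.460) = (46.468, 14.747) km/h.
Magnitude = |(46.468, 14.747)| = 48.752 km/h.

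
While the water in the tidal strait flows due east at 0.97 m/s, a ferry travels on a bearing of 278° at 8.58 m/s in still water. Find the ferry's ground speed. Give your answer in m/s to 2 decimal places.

Taking east as x and north as y: velocity relative to the water = (-8.497, 1.194) m/s; the water relative to ground = (0.970, 0.000) m/s.
Velocity relative to ground = (-8.497, 1.194) + (0.970, 0.000) = (-7.527, 1.194) m/s.
Speed = |(-7.527, 1.194)| = 7.621 m/s.

7.62 m/s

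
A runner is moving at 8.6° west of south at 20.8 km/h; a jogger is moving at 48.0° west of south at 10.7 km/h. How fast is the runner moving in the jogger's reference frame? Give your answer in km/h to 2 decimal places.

14.25 km/h

Taking east as x and north as y: runner velocity = (-3.110, -20.566) km/h; jogger velocity = (-7.952, -7.160) km/h.
Velocity of runner relative to jogger = (-3.110, -20.566) − (-7.952, -7.160) = (4.841, -13.406) km/h.
Magnitude = |(4.841, -13.406)| = 14.254 km/h.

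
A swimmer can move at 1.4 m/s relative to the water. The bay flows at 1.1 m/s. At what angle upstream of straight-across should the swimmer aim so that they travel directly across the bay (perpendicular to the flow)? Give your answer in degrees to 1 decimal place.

To cancel the current, the upstream component of the swimmer's velocity must equal the flow: 1.4 sin θ = 1.1.
sin θ = 1.1 / 1.4 = 0.7857.
θ = arcsin(0.7857) = 51.787°.

51.8°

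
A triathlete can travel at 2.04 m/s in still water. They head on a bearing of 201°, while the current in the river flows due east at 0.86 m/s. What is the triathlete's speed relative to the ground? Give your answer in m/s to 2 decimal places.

1.91 m/s

Taking east as x and north as y: velocity relative to the water = (-0.731, -1.905) m/s; the water relative to ground = (0.860, 0.000) m/s.
Velocity relative to ground = (-0.731, -1.905) + (0.860, 0.000) = (0.129, -1.905) m/s.
Speed = |(0.129, -1.905)| = 1.909 m/s.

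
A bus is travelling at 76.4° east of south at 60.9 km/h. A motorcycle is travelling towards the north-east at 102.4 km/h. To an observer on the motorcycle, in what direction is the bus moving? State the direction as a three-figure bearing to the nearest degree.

189°

Taking east as x and north as y: bus velocity = (59.192, -14.320) km/h; motorcycle velocity = (72.408, 72.408) km/h.
Velocity of bus relative to motorcycle = (59.192, -14.320) − (72.408, 72.408) = (-13.215, -86.728) km/h.
Bearing = atan2(-13.22, -86.73) = 188.66° clockwise from north.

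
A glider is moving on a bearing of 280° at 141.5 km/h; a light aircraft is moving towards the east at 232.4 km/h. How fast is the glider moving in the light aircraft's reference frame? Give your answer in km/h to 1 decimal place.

372.6 km/h

Taking east as x and north as y: glider velocity = (-139.350, 24.571) km/h; light aircraft velocity = (232.400, 0.000) km/h.
Velocity of glider relative to light aircraft = (-139.350, 24.571) − (232.400, 0.000) = (-371.750, 24.571) km/h.
Magnitude = |(-371.750, 24.571)| = 372.561 km/h.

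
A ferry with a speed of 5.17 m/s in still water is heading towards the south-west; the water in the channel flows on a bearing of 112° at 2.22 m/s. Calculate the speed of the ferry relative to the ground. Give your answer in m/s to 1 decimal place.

Taking east as x and north as y: velocity relative to the water = (-3.656, -3.656) m/s; the water relative to ground = (2.058, -0.832) m/s.
Velocity relative to ground = (-3.656, -3.656) + (2.058, -0.832) = (-1.597, -4.487) m/s.
Speed = |(-1.597, -4.487)| = 4.763 m/s.

4.8 m/s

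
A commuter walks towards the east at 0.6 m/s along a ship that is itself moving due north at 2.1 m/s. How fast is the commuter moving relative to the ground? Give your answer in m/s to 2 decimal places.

Taking east as x and north as y: ship velocity = (0.000, 2.100) m/s; commuter velocity relative to ship = (0.600, 0.000) m/s.
Velocity relative to ground = (0.000, 2.100) + (0.600, 0.000) = (0.600, 2.100) m/s.
Speed = |(0.600, 2.100)| = 2.184 m/s.

2.18 m/s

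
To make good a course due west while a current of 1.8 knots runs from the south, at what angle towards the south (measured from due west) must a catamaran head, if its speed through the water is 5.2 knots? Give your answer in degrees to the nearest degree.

20°

The current pushes perpendicular to the desired track; the heading must have a component into the current equal to 1.8 knots: 5.2 sin θ = 1.8.
sin θ = 0.3462, so θ = 20.252°.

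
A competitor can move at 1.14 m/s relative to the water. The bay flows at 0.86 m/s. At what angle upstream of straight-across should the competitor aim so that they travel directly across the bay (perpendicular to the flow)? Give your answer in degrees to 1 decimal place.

49.0°

To cancel the current, the upstream component of the competitor's velocity must equal the flow: 1.14 sin θ = 0.86.
sin θ = 0.86 / 1.14 = 0.7544.
θ = arcsin(0.7544) = 48.972°.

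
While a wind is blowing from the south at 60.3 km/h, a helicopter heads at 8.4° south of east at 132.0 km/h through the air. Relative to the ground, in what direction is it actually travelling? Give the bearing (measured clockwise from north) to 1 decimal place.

Taking east as x and north as y: velocity relative to the air = (130.584, -19.283) km/h; the air relative to ground = (0.000, 60.300) km/h.
Velocity relative to ground = (130.584, -19.283) + (0.000, 60.300) = (130.584, 41.017) km/h.
Bearing = atan2(130.58, 41.02) = 72.56° clockwise from north.

072.6°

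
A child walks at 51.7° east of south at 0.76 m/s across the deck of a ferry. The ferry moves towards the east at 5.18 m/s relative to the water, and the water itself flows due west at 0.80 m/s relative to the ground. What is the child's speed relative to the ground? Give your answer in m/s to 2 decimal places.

5.00 m/s

In east/north components (m/s): child relative to ferry = (0.596, -0.471); ferry relative to water = (5.180, 0.000); water relative to ground = (-0.800, 0.000).
Sum = (4.976, -0.471) m/s.
Speed = |(4.976, -0.471)| = 4.999 m/s.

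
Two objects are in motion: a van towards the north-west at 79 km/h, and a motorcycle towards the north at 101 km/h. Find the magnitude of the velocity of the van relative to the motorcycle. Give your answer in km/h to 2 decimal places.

71.82 km/h

Taking east as x and north as y: van velocity = (-55.861, 55.861) km/h; motorcycle velocity = (0.000, 101.000) km/h.
Velocity of van relative to motorcycle = (-55.861, 55.861) − (0.000, 101.000) = (-55.861, -45.139) km/h.
Magnitude = |(-55.861, -45.139)| = 71.819 km/h.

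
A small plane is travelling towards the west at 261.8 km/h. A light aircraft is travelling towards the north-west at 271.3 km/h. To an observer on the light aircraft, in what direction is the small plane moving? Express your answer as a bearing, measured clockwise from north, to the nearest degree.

Taking east as x and north as y: small plane velocity = (-261.800, 0.000) km/h; light aircraft velocity = (-191.838, 191.838) km/h.
Velocity of small plane relative to light aircraft = (-261.800, 0.000) − (-191.838, 191.838) = (-69.962, -191.838) km/h.
Bearing = atan2(-69.96, -191.84) = 200.04° clockwise from north.

200°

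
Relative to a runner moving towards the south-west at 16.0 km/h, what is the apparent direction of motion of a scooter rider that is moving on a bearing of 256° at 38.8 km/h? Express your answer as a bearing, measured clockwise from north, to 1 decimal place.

Taking east as x and north as y: scooter rider velocity = (-37.647, -9.387) km/h; runner velocity = (-11.314, -11.314) km/h.
Velocity of scooter rider relative to runner = (-37.647, -9.387) − (-11.314, -11.314) = (-26.334, 1.927) km/h.
Bearing = atan2(-26.33, 1.93) = 274.19° clockwise from north.

274.2°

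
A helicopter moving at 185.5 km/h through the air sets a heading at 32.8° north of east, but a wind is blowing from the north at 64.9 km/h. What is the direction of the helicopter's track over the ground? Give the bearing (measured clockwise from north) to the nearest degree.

Taking east as x and north as y: velocity relative to the air = (155.925, 100.487) km/h; the air relative to ground = (0.000, -64.900) km/h.
Velocity relative to ground = (155.925, 100.487) + (0.000, -64.900) = (155.925, 35.587) km/h.
Bearing = atan2(155.93, 35.59) = 77.14° clockwise from north.

077°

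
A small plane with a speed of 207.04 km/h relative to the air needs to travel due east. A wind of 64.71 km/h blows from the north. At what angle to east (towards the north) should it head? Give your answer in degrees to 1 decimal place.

18.2°

The wind pushes perpendicular to the desired track; the heading must have a component into the wind equal to 64.71 km/h: 207.04 sin θ = 64.71.
sin θ = 0.3125, so θ = 18.213°.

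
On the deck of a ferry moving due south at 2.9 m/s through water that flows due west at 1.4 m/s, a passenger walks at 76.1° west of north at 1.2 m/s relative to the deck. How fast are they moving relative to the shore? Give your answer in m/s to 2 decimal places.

In east/north components (m/s): passenger relative to ferry = (-1.165, 0.288); ferry relative to water = (0.000, -2.900); water relative to ground = (-1.400, 0.000).
Sum = (-2.565, -2.612) m/s.
Speed = |(-2.565, -2.612)| = 3.661 m/s.

3.66 m/s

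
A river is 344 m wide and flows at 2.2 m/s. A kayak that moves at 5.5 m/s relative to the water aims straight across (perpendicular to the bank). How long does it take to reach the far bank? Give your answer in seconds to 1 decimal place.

62.5 s

The component of the kayak's velocity perpendicular to the bank is 5.5 m/s.
Only the cross-stream component determines the crossing time; the current contributes nothing perpendicular to the bank.
Time = 344 / 5.500 = 62.545 s.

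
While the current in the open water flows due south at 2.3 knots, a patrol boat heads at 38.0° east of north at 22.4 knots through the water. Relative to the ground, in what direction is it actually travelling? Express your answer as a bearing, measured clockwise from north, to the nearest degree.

042°

Taking east as x and north as y: velocity relative to the water = (13.791, 17.651) knots; the water relative to ground = (0.000, -2.300) knots.
Velocity relative to ground = (13.791, 17.651) + (0.000, -2.300) = (13.791, 15.351) knots.
Bearing = atan2(13.79, 15.35) = 41.93° clockwise from north.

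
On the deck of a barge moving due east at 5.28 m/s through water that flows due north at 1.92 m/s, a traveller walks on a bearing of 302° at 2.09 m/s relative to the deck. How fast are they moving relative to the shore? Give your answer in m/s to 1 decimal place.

In east/north components (m/s): traveller relative to barge = (-1.772, 1.108); barge relative to water = (5.280, 0.000); water relative to ground = (0.000, 1.920).
Sum = (3.508, 3.028) m/s.
Speed = |(3.508, 3.028)| = 4.633 m/s.

4.6 m/s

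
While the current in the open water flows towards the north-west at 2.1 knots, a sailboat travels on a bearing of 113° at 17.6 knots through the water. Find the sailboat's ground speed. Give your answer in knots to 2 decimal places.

Taking east as x and north as y: velocity relative to the water = (16.201, -6.877) knots; the water relative to ground = (-1.485, 1.485) knots.
Velocity relative to ground = (16.201, -6.877) + (-1.485, 1.485) = (14.716, -5.392) knots.
Speed = |(14.716, -5.392)| = 15.673 knots.

15.67 knots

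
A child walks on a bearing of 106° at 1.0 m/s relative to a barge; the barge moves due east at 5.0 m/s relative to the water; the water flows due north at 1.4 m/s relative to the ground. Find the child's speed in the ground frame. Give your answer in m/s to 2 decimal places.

6.07 m/s

In east/north components (m/s): child relative to barge = (0.961, -0.276); barge relative to water = (5.000, 0.000); water relative to ground = (0.000, 1.400).
Sum = (5.961, 1.124) m/s.
Speed = |(5.961, 1.124)| = 6.066 m/s.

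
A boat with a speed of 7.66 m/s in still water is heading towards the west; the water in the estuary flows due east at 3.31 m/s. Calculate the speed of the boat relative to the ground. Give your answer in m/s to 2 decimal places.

4.35 m/s

Taking east as x and north as y: velocity relative to the water = (-7.660, 0.000) m/s; the water relative to ground = (3.310, 0.000) m/s.
Velocity relative to ground = (-7.660, 0.000) + (3.310, 0.000) = (-4.350, 0.000) m/s.
Speed = |(-4.350, 0.000)| = 4.350 m/s.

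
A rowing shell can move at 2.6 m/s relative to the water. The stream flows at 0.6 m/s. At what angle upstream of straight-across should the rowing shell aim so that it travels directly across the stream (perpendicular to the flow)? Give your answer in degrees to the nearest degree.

To cancel the current, the upstream component of the rowing shell's velocity must equal the flow: 2.6 sin θ = 0.6.
sin θ = 0.6 / 2.6 = 0.2308.
θ = arcsin(0.2308) = 13.342°.

13°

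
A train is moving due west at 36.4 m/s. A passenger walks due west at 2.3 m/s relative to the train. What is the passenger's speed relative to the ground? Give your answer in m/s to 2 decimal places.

38.70 m/s

Taking east as x and north as y: train velocity = (-36.400, 0.000) m/s; passenger velocity relative to train = (-2.300, 0.000) m/s.
Velocity relative to ground = (-36.400, 0.000) + (-2.300, 0.000) = (-38.700, 0.000) m/s.
Speed = |(-38.700, 0.000)| = 38.700 m/s.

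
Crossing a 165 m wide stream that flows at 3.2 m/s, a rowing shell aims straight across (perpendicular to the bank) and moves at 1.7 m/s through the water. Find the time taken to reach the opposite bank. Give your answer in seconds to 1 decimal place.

97.1 s

The component of the rowing shell's velocity perpendicular to the bank is 1.7 m/s.
The flow acts along the bank and has no component across it.
Time = 165 / 1.700 = 97.059 s.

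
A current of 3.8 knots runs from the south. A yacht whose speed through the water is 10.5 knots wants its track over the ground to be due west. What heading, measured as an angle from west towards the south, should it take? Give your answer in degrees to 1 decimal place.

The current pushes perpendicular to the desired track; the heading must have a component into the current equal to 3.8 knots: 10.5 sin θ = 3.8.
sin θ = 0.3619, so θ = 21.217°.

21.2°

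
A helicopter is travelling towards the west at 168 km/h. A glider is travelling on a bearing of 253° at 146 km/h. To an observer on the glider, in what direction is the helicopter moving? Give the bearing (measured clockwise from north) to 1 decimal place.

326.4°

Taking east as x and north as y: helicopter velocity = (-168.000, 0.000) km/h; glider velocity = (-139.620, -42.686) km/h.
Velocity of helicopter relative to glider = (-168.000, 0.000) − (-139.620, -42.686) = (-28.380, 42.686) km/h.
Bearing = atan2(-28.38, 42.69) = 326.38° clockwise from north.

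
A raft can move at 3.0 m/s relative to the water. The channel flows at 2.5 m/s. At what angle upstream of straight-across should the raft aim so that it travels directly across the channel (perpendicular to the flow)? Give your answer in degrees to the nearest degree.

To cancel the current, the upstream component of the raft's velocity must equal the flow: 3.0 sin θ = 2.5.
sin θ = 2.5 / 3.0 = 0.8333.
θ = arcsin(0.8333) = 56.443°.

56°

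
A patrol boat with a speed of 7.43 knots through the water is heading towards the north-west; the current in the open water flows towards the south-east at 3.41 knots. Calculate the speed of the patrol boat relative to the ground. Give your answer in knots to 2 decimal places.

4.02 knots

Taking east as x and north as y: velocity relative to the water = (-5.254, 5.254) knots; the water relative to ground = (2.411, -2.411) knots.
Velocity relative to ground = (-5.254, 5.254) + (2.411, -2.411) = (-2.843, 2.843) knots.
Speed = |(-2.843, 2.843)| = 4.020 knots.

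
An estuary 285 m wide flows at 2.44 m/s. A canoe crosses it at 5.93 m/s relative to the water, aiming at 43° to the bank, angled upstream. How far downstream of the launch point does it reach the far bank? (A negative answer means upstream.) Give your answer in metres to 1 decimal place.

-133.7 m

Perpendicular speed = 4.044 m/s; crossing time = 285 / 4.044 = 70.470 s.
Net downstream speed = -1.897 m/s.
Drift = -1.897 × 70.470 = -133.677 m (upstream).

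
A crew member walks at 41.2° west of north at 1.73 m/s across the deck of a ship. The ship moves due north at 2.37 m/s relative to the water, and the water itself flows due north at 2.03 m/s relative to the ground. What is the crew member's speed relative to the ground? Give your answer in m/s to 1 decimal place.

In east/north components (m/s): crew member relative to ship = (-1.140, 1.302); ship relative to water = (0.000, 2.370); water relative to ground = (0.000, 2.030).
Sum = (-1.140, 5.702) m/s.
Speed = |(-1.140, 5.702)| = 5.814 m/s.

5.8 m/s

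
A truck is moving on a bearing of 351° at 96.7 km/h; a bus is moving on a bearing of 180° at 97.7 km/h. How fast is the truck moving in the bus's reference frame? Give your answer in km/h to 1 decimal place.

Taking east as x and north as y: truck velocity = (-15.127, 95.509) km/h; bus velocity = (0.000, -97.700) km/h.
Velocity of truck relative to bus = (-15.127, 95.509) − (0.000, -97.700) = (-15.127, 193.209) km/h.
Magnitude = |(-15.127, 193.209)| = 193.801 km/h.

193.8 km/h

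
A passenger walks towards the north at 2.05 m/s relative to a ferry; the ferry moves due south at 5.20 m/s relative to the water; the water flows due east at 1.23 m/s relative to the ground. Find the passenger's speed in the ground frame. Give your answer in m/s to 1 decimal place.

In east/north components (m/s): passenger relative to ferry = (0.000, 2.050); ferry relative to water = (0.000, -5.200); water relative to ground = (1.230, 0.000).
Sum = (1.230, -3.150) m/s.
Speed = |(1.230, -3.150)| = 3.382 m/s.

3.4 m/s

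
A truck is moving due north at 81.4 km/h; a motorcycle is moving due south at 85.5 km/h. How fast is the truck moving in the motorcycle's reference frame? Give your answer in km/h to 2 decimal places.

166.90 km/h

Taking east as x and north as y: truck velocity = (0.000, 81.400) km/h; motorcycle velocity = (0.000, -85.500) km/h.
Velocity of truck relative to motorcycle = (0.000, 81.400) − (0.000, -85.500) = (0.000, 166.900) km/h.
Magnitude = |(0.000, 166.900)| = 166.900 km/h.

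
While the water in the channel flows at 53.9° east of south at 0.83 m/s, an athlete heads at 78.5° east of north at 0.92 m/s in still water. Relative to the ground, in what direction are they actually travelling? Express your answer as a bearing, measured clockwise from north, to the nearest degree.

101°

Taking east as x and north as y: velocity relative to the water = (0.902, 0.183) m/s; the water relative to ground = (0.671, -0.489) m/s.
Velocity relative to ground = (0.902, 0.183) + (0.671, -0.489) = (1.572, -0.306) m/s.
Bearing = atan2(1.57, -0.31) = 101.00° clockwise from north.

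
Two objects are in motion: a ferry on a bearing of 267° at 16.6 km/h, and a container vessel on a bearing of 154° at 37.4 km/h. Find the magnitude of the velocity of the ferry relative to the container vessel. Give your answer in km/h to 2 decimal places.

46.47 km/h

Taking east as x and north as y: ferry velocity = (-16.577, -0.869) km/h; container vessel velocity = (16.395, -33.615) km/h.
Velocity of ferry relative to container vessel = (-16.577, -0.869) − (16.395, -33.615) = (-32.972, 32.746) km/h.
Magnitude = |(-32.972, 32.746)| = 46.470 km/h.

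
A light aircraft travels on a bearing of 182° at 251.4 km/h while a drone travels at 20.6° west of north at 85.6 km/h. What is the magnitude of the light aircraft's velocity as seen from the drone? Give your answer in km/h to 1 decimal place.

Taking east as x and north as y: light aircraft velocity = (-8.774, -251.247) km/h; drone velocity = (-30.118, 80.127) km/h.
Velocity of light aircraft relative to drone = (-8.774, -251.247) − (-30.118, 80.127) = (21.344, -331.374) km/h.
Magnitude = |(21.344, -331.374)| = 332.060 km/h.

332.1 km/h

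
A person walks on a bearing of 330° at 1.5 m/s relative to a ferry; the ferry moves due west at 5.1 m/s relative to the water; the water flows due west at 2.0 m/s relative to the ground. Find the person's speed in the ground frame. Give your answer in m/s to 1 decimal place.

8.0 m/s

In east/north components (m/s): person relative to ferry = (-0.750, 1.299); ferry relative to water = (-5.100, 0.000); water relative to ground = (-2.000, 0.000).
Sum = (-7.850, 1.299) m/s.
Speed = |(-7.850, 1.299)| = 7.957 m/s.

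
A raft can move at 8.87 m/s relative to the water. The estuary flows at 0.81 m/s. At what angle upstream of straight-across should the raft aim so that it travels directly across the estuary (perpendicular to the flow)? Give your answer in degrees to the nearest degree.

5°

To cancel the current, the upstream component of the raft's velocity must equal the flow: 8.87 sin θ = 0.81.
sin θ = 0.81 / 8.87 = 0.0913.
θ = arcsin(0.0913) = 5.239°.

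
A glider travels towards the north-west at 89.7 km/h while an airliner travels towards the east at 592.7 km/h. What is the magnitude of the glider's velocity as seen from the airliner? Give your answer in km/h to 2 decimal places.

659.19 km/h

Taking east as x and north as y: glider velocity = (-63.427, 63.427) km/h; airliner velocity = (592.700, 0.000) km/h.
Velocity of glider relative to airliner = (-63.427, 63.427) − (592.700, 0.000) = (-656.127, 63.427) km/h.
Magnitude = |(-656.127, 63.427)| = 659.186 km/h.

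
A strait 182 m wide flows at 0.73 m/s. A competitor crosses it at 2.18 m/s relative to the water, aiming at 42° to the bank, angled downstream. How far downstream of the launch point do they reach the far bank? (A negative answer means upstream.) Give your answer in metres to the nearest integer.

293 m

Perpendicular speed = 1.459 m/s; crossing time = 182 / 1.459 = 124.768 s.
Net downstream speed = 2.350 m/s.
Drift = 2.350 × 124.768 = 293.212 m (downstream).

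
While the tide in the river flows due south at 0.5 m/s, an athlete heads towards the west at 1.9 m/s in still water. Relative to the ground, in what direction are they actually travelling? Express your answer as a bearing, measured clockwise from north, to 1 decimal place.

Taking east as x and north as y: velocity relative to the water = (-1.900, 0.000) m/s; the water relative to ground = (0.000, -0.500) m/s.
Velocity relative to ground = (-1.900, 0.000) + (0.000, -0.500) = (-1.900, -0.500) m/s.
Bearing = atan2(-1.90, -0.50) = 255.26° clockwise from north.

255.3°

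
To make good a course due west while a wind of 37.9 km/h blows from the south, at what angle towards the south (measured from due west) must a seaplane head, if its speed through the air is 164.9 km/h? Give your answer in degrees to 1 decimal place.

13.3°

The wind pushes perpendicular to the desired track; the heading must have a component into the wind equal to 37.9 km/h: 164.9 sin θ = 37.9.
sin θ = 0.2298, so θ = 13.287°.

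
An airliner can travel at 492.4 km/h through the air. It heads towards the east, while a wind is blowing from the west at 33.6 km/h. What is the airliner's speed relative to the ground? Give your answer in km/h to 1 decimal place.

Taking east as x and north as y: velocity relative to the air = (492.400, 0.000) km/h; the air relative to ground = (33.600, 0.000) km/h.
Velocity relative to ground = (492.400, 0.000) + (33.600, 0.000) = (526.000, 0.000) km/h.
Speed = |(526.000, 0.000)| = 526.000 km/h.

526.0 km/h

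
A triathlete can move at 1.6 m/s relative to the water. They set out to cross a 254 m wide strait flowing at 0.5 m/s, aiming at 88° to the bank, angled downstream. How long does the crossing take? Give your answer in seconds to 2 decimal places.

The component of the triathlete's velocity perpendicular to the bank is 1.6 × sin 88° = 1.599 m/s.
Only the cross-stream component determines the crossing time; the current contributes nothing perpendicular to the bank.
Time = 254 / 1.599 = 158.847 s.

158.85 s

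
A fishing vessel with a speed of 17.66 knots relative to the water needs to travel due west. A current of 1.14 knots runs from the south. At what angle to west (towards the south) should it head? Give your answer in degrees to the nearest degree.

The current pushes perpendicular to the desired track; the heading must have a component into the current equal to 1.14 knots: 17.66 sin θ = 1.14.
sin θ = 0.0646, so θ = 3.701°.

4°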